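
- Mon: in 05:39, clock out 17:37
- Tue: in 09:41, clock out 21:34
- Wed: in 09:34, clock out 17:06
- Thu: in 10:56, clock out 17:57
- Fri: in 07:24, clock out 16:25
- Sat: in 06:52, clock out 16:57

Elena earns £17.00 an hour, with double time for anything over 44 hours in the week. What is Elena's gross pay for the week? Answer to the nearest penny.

£1207.00

Mon: 05:39–17:37 = 11 h 58 min
Tue: 09:41–21:34 = 11 h 53 min
Wed: 09:34–17:06 = 7 h 32 min
Thu: 10:56–17:57 = 7 h 1 min
Fri: 07:24–16:25 = 9 h 1 min
Sat: 06:52–16:57 = 10 h 5 min
Total worked: 57 h 30 min = 3450 min.
Regular 44 h 0 min = 2640 min at £17.00/h; overtime 13 h 30 min = 810 min at £34.00/h.
Pay = (2640 × £17.00 + 810 × £34.00) ÷ 60 = £1207.00.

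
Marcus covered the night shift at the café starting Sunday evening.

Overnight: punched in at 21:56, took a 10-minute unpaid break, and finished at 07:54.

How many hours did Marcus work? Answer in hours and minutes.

Overnight: 21:56 → midnight = 2 h 4 min; midnight → 07:54 = 7 h 54 min; span 9 h 58 min; less 10 min break → 9 h 48 min

9 h 48 min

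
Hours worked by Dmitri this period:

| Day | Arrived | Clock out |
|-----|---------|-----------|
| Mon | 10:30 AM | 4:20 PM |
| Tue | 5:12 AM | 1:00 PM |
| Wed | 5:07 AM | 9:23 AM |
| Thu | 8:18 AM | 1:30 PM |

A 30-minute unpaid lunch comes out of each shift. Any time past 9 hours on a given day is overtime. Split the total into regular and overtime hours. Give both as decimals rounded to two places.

Mon: 10:30 AM–4:20 PM = 5 h 50 min; less 30 min break → 5 h 20 min
Tue: 5:12 AM–1:00 PM = 7 h 48 min; less 30 min break → 7 h 18 min
Wed: 5:07 AM–9:23 AM = 4 h 16 min; less 30 min break → 3 h 46 min
Thu: 8:18 AM–1:30 PM = 5 h 12 min; less 30 min break → 4 h 42 min
Mon reg 5 h 20 min / OT 0 h 0 min; Tue reg 7 h 18 min / OT 0 h 0 min; Wed reg 3 h 46 min / OT 0 h 0 min; Thu reg 4 h 42 min / OT 0 h 0 min.
Totals: regular 21 h 6 min, overtime 0 h 0 min.

Regular 21.10 hours, overtime 0.00 hours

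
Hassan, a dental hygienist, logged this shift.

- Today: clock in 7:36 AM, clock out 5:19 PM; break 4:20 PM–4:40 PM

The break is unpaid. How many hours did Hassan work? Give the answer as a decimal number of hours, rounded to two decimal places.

Today: 7:36 AM–5:19 PM = 9 h 43 min; less 20 min break → 9 h 23 min

9.38 hours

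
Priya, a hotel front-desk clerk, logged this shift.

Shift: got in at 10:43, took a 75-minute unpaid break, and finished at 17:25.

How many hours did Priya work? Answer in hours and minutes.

Shift: 10:43–17:25 = 6 h 42 min; less 75 min break → 5 h 27 min

5 h 27 min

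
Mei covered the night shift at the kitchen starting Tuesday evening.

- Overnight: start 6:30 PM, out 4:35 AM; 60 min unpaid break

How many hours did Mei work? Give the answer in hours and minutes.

9 h 5 min

Overnight: 6:30 PM → midnight = 5 h 30 min; midnight → 4:35 AM = 4 h 35 min; span 10 h 5 min; less 60 min break → 9 h 5 min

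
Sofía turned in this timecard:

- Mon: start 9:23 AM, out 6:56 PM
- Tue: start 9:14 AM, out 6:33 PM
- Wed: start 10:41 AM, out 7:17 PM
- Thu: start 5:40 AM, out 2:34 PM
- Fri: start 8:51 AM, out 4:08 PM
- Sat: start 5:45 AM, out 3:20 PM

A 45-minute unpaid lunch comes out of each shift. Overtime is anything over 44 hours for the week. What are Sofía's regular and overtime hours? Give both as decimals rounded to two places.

Mon: 9:23 AM–6:56 PM = 9 h 33 min; less 45 min break → 8 h 48 min
Tue: 9:14 AM–6:33 PM = 9 h 19 min; less 45 min break → 8 h 34 min
Wed: 10:41 AM–7:17 PM = 8 h 36 min; less 45 min break → 7 h 51 min
Thu: 5:40 AM–2:34 PM = 8 h 54 min; less 45 min break → 8 h 9 min
Fri: 8:51 AM–4:08 PM = 7 h 17 min; less 45 min break → 6 h 32 min
Sat: 5:45 AM–3:20 PM = 9 h 35 min; less 45 min break → 8 h 50 min
Total worked: 48 h 44 min = 48.73 h.
Threshold 44 h → overtime 4 h 44 min, regular 44 h 0 min.

Regular 44.00 hours, overtime 4.73 hours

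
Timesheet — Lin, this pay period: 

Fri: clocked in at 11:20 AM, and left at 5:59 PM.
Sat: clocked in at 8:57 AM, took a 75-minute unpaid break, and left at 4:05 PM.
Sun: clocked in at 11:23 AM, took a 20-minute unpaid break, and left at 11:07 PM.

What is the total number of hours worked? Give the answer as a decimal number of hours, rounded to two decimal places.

23.93 hours

Fri: 11:20 AM–5:59 PM = 6 h 39 min
Sat: 8:57 AM–4:05 PM = 7 h 8 min; less 75 min break → 5 h 53 min
Sun: 11:23 AM–11:07 PM = 11 h 44 min; less 20 min break → 11 h 24 min
Total: 6 h 39 min + 5 h 53 min + 11 h 24 min = 23 h 56 min.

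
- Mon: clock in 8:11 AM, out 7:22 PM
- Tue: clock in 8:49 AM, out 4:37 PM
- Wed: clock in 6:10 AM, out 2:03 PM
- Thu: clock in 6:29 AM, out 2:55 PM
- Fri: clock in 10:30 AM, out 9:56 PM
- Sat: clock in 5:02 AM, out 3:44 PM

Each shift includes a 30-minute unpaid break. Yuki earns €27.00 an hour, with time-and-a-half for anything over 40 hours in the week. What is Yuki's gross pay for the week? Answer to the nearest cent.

€1664.55

Mon: 8:11 AM–7:22 PM = 11 h 11 min; less 30 min break → 10 h 41 min
Tue: 8:49 AM–4:37 PM = 7 h 48 min; less 30 min break → 7 h 18 min
Wed: 6:10 AM–2:03 PM = 7 h 53 min; less 30 min break → 7 h 23 min
Thu: 6:29 AM–2:55 PM = 8 h 26 min; less 30 min break → 7 h 56 min
Fri: 10:30 AM–9:56 PM = 11 h 26 min; less 30 min break → 10 h 56 min
Sat: 5:02 AM–3:44 PM = 10 h 42 min; less 30 min break → 10 h 12 min
Total worked: 54 h 26 min = 3266 min.
Regular 40 h 0 min = 2400 min at €27.00/h; overtime 14 h 26 min = 866 min at €40.50/h.
Pay = (2400 × €27.00 + 866 × €40.50) ÷ 60 = €1664.55.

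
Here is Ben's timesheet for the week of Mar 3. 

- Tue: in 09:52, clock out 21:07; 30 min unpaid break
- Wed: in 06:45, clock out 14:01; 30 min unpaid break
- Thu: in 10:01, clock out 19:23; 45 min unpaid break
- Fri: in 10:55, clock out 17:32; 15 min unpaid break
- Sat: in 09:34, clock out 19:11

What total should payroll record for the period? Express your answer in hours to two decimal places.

Tue: 09:52–21:07 = 11 h 15 min; less 30 min break → 10 h 45 min
Wed: 06:45–14:01 = 7 h 16 min; less 30 min break → 6 h 46 min
Thu: 10:01–19:23 = 9 h 22 min; less 45 min break → 8 h 37 min
Fri: 10:55–17:32 = 6 h 37 min; less 15 min break → 6 h 22 min
Sat: 09:34–19:11 = 9 h 37 min
Total: 10 h 45 min + 6 h 46 min + 8 h 37 min + 6 h 22 min + 9 h 37 min = 42 h 7 min.

42.12 hours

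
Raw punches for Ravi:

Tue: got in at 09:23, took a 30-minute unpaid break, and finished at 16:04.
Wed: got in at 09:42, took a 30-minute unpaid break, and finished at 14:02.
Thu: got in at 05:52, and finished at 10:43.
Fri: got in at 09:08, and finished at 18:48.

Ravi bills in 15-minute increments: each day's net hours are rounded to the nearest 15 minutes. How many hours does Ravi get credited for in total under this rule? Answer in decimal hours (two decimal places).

Tue: 09:23–16:04 = 6 h 41 min − 30 min = 6 h 11 min → rounds to 6 h 15 min
Wed: 09:42–14:02 = 4 h 20 min − 30 min = 3 h 50 min → rounds to 3 h 45 min
Thu: 05:52–10:43 = 4 h 51 min → rounds to 4 h 45 min
Fri: 09:08–18:48 = 9 h 40 min → rounds to 9 h 45 min
Total credited: 24 h 30 min.

24.50 hours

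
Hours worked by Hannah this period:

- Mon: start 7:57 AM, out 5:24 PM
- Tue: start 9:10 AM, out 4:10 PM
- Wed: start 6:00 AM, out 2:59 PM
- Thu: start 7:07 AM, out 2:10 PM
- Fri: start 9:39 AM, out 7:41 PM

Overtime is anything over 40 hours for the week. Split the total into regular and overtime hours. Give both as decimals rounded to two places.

Mon: 7:57 AM–5:24 PM = 9 h 27 min
Tue: 9:10 AM–4:10 PM = 7 h 0 min
Wed: 6:00 AM–2:59 PM = 8 h 59 min
Thu: 7:07 AM–2:10 PM = 7 h 3 min
Fri: 9:39 AM–7:41 PM = 10 h 2 min
Total worked: 42 h 31 min = 42.52 h.
Threshold 40 h → overtime 2 h 31 min, regular 40 h 0 min.

Regular 40.00 hours, overtime 2.52 hours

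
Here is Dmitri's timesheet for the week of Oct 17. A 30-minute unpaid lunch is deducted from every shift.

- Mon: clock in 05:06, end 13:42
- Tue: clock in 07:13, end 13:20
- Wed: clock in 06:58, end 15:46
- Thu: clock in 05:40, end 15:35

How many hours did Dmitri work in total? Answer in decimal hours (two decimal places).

31.43 hours

Mon: 05:06–13:42 = 8 h 36 min; less 30 min break → 8 h 6 min
Tue: 07:13–13:20 = 6 h 7 min; less 30 min break → 5 h 37 min
Wed: 06:58–15:46 = 8 h 48 min; less 30 min break → 8 h 18 min
Thu: 05:40–15:35 = 9 h 55 min; less 30 min break → 9 h 25 min
Total: 8 h 6 min + 5 h 37 min + 8 h 18 min + 9 h 25 min = 31 h 26 min.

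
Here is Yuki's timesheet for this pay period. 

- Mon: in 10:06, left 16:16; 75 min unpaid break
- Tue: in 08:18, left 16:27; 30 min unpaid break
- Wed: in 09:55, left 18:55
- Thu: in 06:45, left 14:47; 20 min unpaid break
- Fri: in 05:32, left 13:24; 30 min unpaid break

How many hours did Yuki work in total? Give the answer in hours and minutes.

Mon: 10:06–16:16 = 6 h 10 min; less 75 min break → 4 h 55 min
Tue: 08:18–16:27 = 8 h 9 min; less 30 min break → 7 h 39 min
Wed: 09:55–18:55 = 9 h 0 min
Thu: 06:45–14:47 = 8 h 2 min; less 20 min break → 7 h 42 min
Fri: 05:32–13:24 = 7 h 52 min; less 30 min break → 7 h 22 min
Total: 4 h 55 min + 7 h 39 min + 9 h 0 min + 7 h 42 min + 7 h 22 min = 36 h 38 min.

36 h 38 min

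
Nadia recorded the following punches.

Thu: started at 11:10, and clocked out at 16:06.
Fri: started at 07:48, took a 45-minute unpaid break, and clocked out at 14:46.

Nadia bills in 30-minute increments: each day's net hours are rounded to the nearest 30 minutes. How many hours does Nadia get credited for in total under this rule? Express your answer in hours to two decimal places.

Thu: 11:10–16:06 = 4 h 56 min → rounds to 5 h 0 min
Fri: 07:48–14:46 = 6 h 58 min − 45 min = 6 h 13 min → rounds to 6 h 0 min
Total credited: 11 h 0 min.

11.00 hours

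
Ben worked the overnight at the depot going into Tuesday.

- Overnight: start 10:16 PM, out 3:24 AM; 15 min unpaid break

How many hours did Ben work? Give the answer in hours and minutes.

4 h 53 min

Overnight: 10:16 PM → midnight = 1 h 44 min; midnight → 3:24 AM = 3 h 24 min; span 5 h 8 min; less 15 min break → 4 h 53 min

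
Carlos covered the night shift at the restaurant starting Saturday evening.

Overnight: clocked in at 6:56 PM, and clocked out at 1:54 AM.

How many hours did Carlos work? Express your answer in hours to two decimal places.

Overnight: 6:56 PM → midnight = 5 h 4 min; midnight → 1:54 AM = 1 h 54 min; span 6 h 58 min

6.97 hours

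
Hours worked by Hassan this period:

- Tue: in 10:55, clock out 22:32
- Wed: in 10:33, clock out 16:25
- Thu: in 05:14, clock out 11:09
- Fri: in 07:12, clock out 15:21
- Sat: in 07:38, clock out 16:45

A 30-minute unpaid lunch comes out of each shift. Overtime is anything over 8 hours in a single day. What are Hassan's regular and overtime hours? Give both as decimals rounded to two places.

Tue: 10:55–22:32 = 11 h 37 min; less 30 min break → 11 h 7 min
Wed: 10:33–16:25 = 5 h 52 min; less 30 min break → 5 h 22 min
Thu: 05:14–11:09 = 5 h 55 min; less 30 min break → 5 h 25 min
Fri: 07:12–15:21 = 8 h 9 min; less 30 min break → 7 h 39 min
Sat: 07:38–16:45 = 9 h 7 min; less 30 min break → 8 h 37 min
Tue reg 8 h 0 min / OT 3 h 7 min; Wed reg 5 h 22 min / OT 0 h 0 min; Thu reg 5 h 25 min / OT 0 h 0 min; Fri reg 7 h 39 min / OT 0 h 0 min; Sat reg 8 h 0 min / OT 0 h 37 min.
Totals: regular 34 h 26 min, overtime 3 h 44 min.

Regular 34.43 hours, overtime 3.73 hours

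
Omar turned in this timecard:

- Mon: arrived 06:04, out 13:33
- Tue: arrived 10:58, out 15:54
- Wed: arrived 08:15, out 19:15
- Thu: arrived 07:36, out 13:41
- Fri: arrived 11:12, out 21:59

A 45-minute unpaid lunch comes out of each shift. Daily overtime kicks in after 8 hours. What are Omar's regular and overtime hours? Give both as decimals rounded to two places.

Regular 32.25 hours, overtime 4.28 hours

Mon: 06:04–13:33 = 7 h 29 min; less 45 min break → 6 h 44 min
Tue: 10:58–15:54 = 4 h 56 min; less 45 min break → 4 h 11 min
Wed: 08:15–19:15 = 11 h 0 min; less 45 min break → 10 h 15 min
Thu: 07:36–13:41 = 6 h 5 min; less 45 min break → 5 h 20 min
Fri: 11:12–21:59 = 10 h 47 min; less 45 min break → 10 h 2 min
Mon reg 6 h 44 min / OT 0 h 0 min; Tue reg 4 h 11 min / OT 0 h 0 min; Wed reg 8 h 0 min / OT 2 h 15 min; Thu reg 5 h 20 min / OT 0 h 0 min; Fri reg 8 h 0 min / OT 2 h 2 min.
Totals: regular 32 h 15 min, overtime 4 h 17 min.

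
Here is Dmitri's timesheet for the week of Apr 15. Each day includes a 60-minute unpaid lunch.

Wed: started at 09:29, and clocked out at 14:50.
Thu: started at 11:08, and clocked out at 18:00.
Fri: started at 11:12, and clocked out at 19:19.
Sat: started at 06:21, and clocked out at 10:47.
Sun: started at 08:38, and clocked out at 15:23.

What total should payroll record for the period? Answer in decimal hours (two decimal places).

26.52 hours

Wed: 09:29–14:50 = 5 h 21 min; less 60 min break → 4 h 21 min
Thu: 11:08–18:00 = 6 h 52 min; less 60 min break → 5 h 52 min
Fri: 11:12–19:19 = 8 h 7 min; less 60 min break → 7 h 7 min
Sat: 06:21–10:47 = 4 h 26 min; less 60 min break → 3 h 26 min
Sun: 08:38–15:23 = 6 h 45 min; less 60 min break → 5 h 45 min
Total: 4 h 21 min + 5 h 52 min + 7 h 7 min + 3 h 26 min + 5 h 45 min = 26 h 31 min.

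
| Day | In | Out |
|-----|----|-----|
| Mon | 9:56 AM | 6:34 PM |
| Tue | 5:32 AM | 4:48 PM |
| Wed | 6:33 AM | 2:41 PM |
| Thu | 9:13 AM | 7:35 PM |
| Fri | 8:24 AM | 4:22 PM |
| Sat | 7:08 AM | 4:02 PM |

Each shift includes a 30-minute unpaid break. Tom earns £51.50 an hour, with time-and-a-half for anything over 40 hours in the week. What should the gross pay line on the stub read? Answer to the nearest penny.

Mon: 9:56 AM–6:34 PM = 8 h 38 min; less 30 min break → 8 h 8 min
Tue: 5:32 AM–4:48 PM = 11 h 16 min; less 30 min break → 10 h 46 min
Wed: 6:33 AM–2:41 PM = 8 h 8 min; less 30 min break → 7 h 38 min
Thu: 9:13 AM–7:35 PM = 10 h 22 min; less 30 min break → 9 h 52 min
Fri: 8:24 AM–4:22 PM = 7 h 58 min; less 30 min break → 7 h 28 min
Sat: 7:08 AM–4:02 PM = 8 h 54 min; less 30 min break → 8 h 24 min
Total worked: 52 h 16 min = 3136 min.
Regular 40 h 0 min = 2400 min at £51.50/h; overtime 12 h 16 min = 736 min at £77.25/h.
Pay = (2400 × £51.50 + 736 × £77.25) ÷ 60 = £3007.60.

£3007.60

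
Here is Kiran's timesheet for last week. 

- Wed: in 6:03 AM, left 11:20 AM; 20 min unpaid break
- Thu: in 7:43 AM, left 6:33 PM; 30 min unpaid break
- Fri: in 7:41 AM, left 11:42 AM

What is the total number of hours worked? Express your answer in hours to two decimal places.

Wed: 6:03 AM–11:20 AM = 5 h 17 min; less 20 min break → 4 h 57 min
Thu: 7:43 AM–6:33 PM = 10 h 50 min; less 30 min break → 10 h 20 min
Fri: 7:41 AM–11:42 AM = 4 h 1 min
Total: 4 h 57 min + 10 h 20 min + 4 h 1 min = 19 h 18 min.

19.30 hours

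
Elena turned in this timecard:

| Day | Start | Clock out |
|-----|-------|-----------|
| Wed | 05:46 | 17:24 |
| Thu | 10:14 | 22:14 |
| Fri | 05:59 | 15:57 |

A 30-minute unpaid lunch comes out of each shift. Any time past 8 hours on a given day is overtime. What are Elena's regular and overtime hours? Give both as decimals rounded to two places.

Wed: 05:46–17:24 = 11 h 38 min; less 30 min break → 11 h 8 min
Thu: 10:14–22:14 = 12 h 0 min; less 30 min break → 11 h 30 min
Fri: 05:59–15:57 = 9 h 58 min; less 30 min break → 9 h 28 min
Wed reg 8 h 0 min / OT 3 h 8 min; Thu reg 8 h 0 min / OT 3 h 30 min; Fri reg 8 h 0 min / OT 1 h 28 min.
Totals: regular 24 h 0 min, overtime 8 h 6 min.

Regular 24.00 hours, overtime 8.10 hours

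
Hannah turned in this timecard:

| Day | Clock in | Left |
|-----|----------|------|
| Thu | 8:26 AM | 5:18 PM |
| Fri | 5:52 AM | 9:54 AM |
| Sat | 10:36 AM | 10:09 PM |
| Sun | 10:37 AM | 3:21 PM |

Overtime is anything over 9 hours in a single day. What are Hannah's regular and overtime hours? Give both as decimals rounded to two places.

Regular 26.63 hours, overtime 2.55 hours

Thu: 8:26 AM–5:18 PM = 8 h 52 min
Fri: 5:52 AM–9:54 AM = 4 h 2 min
Sat: 10:36 AM–10:09 PM = 11 h 33 min
Sun: 10:37 AM–3:21 PM = 4 h 44 min
Thu reg 8 h 52 min / OT 0 h 0 min; Fri reg 4 h 2 min / OT 0 h 0 min; Sat reg 9 h 0 min / OT 2 h 33 min; Sun reg 4 h 44 min / OT 0 h 0 min.
Totals: regular 26 h 38 min, overtime 2 h 33 min.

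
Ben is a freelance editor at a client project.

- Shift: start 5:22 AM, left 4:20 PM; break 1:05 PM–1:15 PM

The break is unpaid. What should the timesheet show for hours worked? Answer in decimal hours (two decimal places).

Shift: 5:22 AM–4:20 PM = 10 h 58 min; less 10 min break → 10 h 48 min

10.80 hours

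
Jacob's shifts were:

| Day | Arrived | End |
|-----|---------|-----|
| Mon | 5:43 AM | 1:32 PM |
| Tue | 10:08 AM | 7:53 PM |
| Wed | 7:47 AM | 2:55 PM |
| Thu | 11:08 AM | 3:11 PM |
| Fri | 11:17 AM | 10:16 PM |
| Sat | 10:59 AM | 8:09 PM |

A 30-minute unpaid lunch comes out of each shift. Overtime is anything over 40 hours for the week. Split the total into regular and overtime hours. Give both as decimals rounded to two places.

Mon: 5:43 AM–1:32 PM = 7 h 49 min; less 30 min break → 7 h 19 min
Tue: 10:08 AM–7:53 PM = 9 h 45 min; less 30 min break → 9 h 15 min
Wed: 7:47 AM–2:55 PM = 7 h 8 min; less 30 min break → 6 h 38 min
Thu: 11:08 AM–3:11 PM = 4 h 3 min; less 30 min break → 3 h 33 min
Fri: 11:17 AM–10:16 PM = 10 h 59 min; less 30 min break → 10 h 29 min
Sat: 10:59 AM–8:09 PM = 9 h 10 min; less 30 min break → 8 h 40 min
Total worked: 45 h 54 min = 45.90 h.
Threshold 40 h → overtime 5 h 54 min, regular 40 h 0 min.

Regular 40.00 hours, overtime 5.90 hours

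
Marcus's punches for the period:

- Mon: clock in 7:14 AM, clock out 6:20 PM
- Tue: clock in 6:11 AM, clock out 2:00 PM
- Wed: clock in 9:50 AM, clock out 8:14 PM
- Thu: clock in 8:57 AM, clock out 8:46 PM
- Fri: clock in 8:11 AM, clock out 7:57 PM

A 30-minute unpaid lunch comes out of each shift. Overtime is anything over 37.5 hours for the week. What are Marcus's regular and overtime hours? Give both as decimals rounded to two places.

Mon: 7:14 AM–6:20 PM = 11 h 6 min; less 30 min break → 10 h 36 min
Tue: 6:11 AM–2:00 PM = 7 h 49 min; less 30 min break → 7 h 19 min
Wed: 9:50 AM–8:14 PM = 10 h 24 min; less 30 min break → 9 h 54 min
Thu: 8:57 AM–8:46 PM = 11 h 49 min; less 30 min break → 11 h 19 min
Fri: 8:11 AM–7:57 PM = 11 h 46 min; less 30 min break → 11 h 16 min
Total worked: 50 h 24 min = 50.40 h.
Threshold 37.5 h → overtime 12 h 54 min, regular 37 h 30 min.

Regular 37.50 hours, overtime 12.90 hours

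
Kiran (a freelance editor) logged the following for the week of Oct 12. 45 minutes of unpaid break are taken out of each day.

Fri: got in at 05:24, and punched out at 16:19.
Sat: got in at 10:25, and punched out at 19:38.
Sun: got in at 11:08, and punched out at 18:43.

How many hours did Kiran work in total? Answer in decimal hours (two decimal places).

25.47 hours

Fri: 05:24–16:19 = 10 h 55 min; less 45 min break → 10 h 10 min
Sat: 10:25–19:38 = 9 h 13 min; less 45 min break → 8 h 28 min
Sun: 11:08–18:43 = 7 h 35 min; less 45 min break → 6 h 50 min
Total: 10 h 10 min + 8 h 28 min + 6 h 50 min = 25 h 28 min.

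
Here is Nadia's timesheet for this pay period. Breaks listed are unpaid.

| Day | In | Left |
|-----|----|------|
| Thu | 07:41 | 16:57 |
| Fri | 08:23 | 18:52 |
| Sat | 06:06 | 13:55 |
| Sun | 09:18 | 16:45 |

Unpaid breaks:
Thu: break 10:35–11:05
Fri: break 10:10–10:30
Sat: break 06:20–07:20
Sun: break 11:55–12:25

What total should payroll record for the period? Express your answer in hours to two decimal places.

32.68 hours

Thu: 07:41–16:57 = 9 h 16 min; less 30 min break → 8 h 46 min
Fri: 08:23–18:52 = 10 h 29 min; less 20 min break → 10 h 9 min
Sat: 06:06–13:55 = 7 h 49 min; less 60 min break → 6 h 49 min
Sun: 09:18–16:45 = 7 h 27 min; less 30 min break → 6 h 57 min
Total: 8 h 46 min + 10 h 9 min + 6 h 49 min + 6 h 57 min = 32 h 41 min.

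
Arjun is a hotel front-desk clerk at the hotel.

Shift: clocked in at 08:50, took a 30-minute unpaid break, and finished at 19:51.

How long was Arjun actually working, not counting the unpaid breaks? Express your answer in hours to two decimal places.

10.52 hours

Shift: 08:50–19:51 = 11 h 1 min; less 30 min break → 10 h 31 min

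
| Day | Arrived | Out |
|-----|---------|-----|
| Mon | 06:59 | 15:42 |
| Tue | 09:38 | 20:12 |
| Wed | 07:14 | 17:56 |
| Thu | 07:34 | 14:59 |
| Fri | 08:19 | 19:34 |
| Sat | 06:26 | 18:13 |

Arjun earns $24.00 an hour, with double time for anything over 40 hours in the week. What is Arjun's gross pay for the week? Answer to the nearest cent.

$1940.80

Mon: 06:59–15:42 = 8 h 43 min
Tue: 09:38–20:12 = 10 h 34 min
Wed: 07:14–17:56 = 10 h 42 min
Thu: 07:34–14:59 = 7 h 25 min
Fri: 08:19–19:34 = 11 h 15 min
Sat: 06:26–18:13 = 11 h 47 min
Total worked: 60 h 26 min = 3626 min.
Regular 40 h 0 min = 2400 min at $24.00/h; overtime 20 h 26 min = 1226 min at $48.00/h.
Pay = (2400 × $24.00 + 1226 × $48.00) ÷ 60 = $1940.80.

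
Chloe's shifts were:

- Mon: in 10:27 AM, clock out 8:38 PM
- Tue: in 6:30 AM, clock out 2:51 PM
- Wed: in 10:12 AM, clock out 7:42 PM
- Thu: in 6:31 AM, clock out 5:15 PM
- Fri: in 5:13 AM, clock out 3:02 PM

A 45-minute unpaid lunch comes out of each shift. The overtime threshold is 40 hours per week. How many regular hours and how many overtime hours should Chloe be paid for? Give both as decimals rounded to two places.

Mon: 10:27 AM–8:38 PM = 10 h 11 min; less 45 min break → 9 h 26 min
Tue: 6:30 AM–2:51 PM = 8 h 21 min; less 45 min break → 7 h 36 min
Wed: 10:12 AM–7:42 PM = 9 h 30 min; less 45 min break → 8 h 45 min
Thu: 6:31 AM–5:15 PM = 10 h 44 min; less 45 min break → 9 h 59 min
Fri: 5:13 AM–3:02 PM = 9 h 49 min; less 45 min break → 9 h 4 min
Total worked: 44 h 50 min = 44.83 h.
Threshold 40 h → overtime 4 h 50 min, regular 40 h 0 min.

Regular 40.00 hours, overtime 4.83 hours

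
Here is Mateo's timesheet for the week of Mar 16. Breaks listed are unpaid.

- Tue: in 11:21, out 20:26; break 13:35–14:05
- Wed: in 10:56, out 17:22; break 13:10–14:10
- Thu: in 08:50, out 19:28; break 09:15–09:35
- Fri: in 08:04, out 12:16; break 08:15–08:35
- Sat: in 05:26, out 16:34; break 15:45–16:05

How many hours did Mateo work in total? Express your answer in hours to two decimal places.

Tue: 11:21–20:26 = 9 h 5 min; less 30 min break → 8 h 35 min
Wed: 10:56–17:22 = 6 h 26 min; less 60 min break → 5 h 26 min
Thu: 08:50–19:28 = 10 h 38 min; less 20 min break → 10 h 18 min
Fri: 08:04–12:16 = 4 h 12 min; less 20 min break → 3 h 52 min
Sat: 05:26–16:34 = 11 h 8 min; less 20 min break → 10 h 48 min
Total: 8 h 35 min + 5 h 26 min + 10 h 18 min + 3 h 52 min + 10 h 48 min = 38 h 59 min.

38.98 hours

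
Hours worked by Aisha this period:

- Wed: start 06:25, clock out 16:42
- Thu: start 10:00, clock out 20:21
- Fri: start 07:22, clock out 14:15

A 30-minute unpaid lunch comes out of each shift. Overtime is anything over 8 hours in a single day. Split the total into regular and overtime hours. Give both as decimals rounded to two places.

Regular 22.38 hours, overtime 3.63 hours

Wed: 06:25–16:42 = 10 h 17 min; less 30 min break → 9 h 47 min
Thu: 10:00–20:21 = 10 h 21 min; less 30 min break → 9 h 51 min
Fri: 07:22–14:15 = 6 h 53 min; less 30 min break → 6 h 23 min
Wed reg 8 h 0 min / OT 1 h 47 min; Thu reg 8 h 0 min / OT 1 h 51 min; Fri reg 6 h 23 min / OT 0 h 0 min.
Totals: regular 22 h 23 min, overtime 3 h 38 min.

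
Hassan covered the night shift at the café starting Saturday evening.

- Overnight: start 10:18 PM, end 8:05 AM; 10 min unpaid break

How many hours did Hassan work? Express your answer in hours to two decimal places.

9.62 hours

Overnight: 10:18 PM → midnight = 1 h 42 min; midnight → 8:05 AM = 8 h 5 min; span 9 h 47 min; less 10 min break → 9 h 37 min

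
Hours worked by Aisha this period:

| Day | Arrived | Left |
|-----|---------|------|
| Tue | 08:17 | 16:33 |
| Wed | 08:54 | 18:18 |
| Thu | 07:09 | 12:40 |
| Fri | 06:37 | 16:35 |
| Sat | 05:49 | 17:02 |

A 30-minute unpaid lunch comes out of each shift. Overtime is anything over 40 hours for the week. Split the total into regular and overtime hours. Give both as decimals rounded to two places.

Tue: 08:17–16:33 = 8 h 16 min; less 30 min break → 7 h 46 min
Wed: 08:54–18:18 = 9 h 24 min; less 30 min break → 8 h 54 min
Thu: 07:09–12:40 = 5 h 31 min; less 30 min break → 5 h 1 min
Fri: 06:37–16:35 = 9 h 58 min; less 30 min break → 9 h 28 min
Sat: 05:49–17:02 = 11 h 13 min; less 30 min break → 10 h 43 min
Total worked: 41 h 52 min = 41.87 h.
Threshold 40 h → overtime 1 h 52 min, regular 40 h 0 min.

Regular 40.00 hours, overtime 1.87 hours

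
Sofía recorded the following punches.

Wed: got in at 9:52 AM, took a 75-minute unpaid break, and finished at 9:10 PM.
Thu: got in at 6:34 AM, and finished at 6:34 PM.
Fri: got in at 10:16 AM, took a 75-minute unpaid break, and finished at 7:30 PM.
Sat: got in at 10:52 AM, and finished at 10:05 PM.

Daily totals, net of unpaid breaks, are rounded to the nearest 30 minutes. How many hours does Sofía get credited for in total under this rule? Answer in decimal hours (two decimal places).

Wed: 9:52 AM–9:10 PM = 11 h 18 min − 75 min = 10 h 3 min → rounds to 10 h 0 min
Thu: 6:34 AM–6:34 PM = 12 h 0 min → rounds to 12 h 0 min
Fri: 10:16 AM–7:30 PM = 9 h 14 min − 75 min = 7 h 59 min → rounds to 8 h 0 min
Sat: 10:52 AM–10:05 PM = 11 h 13 min → rounds to 11 h 0 min
Total credited: 41 h 0 min.

41.00 hours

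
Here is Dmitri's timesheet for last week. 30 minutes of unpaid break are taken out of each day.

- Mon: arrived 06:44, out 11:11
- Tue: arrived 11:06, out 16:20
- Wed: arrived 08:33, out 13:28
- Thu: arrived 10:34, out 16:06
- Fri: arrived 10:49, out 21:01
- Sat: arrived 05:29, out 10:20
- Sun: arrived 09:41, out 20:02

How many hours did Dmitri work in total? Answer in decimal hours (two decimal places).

Mon: 06:44–11:11 = 4 h 27 min; less 30 min break → 3 h 57 min
Tue: 11:06–16:20 = 5 h 14 min; less 30 min break → 4 h 44 min
Wed: 08:33–13:28 = 4 h 55 min; less 30 min break → 4 h 25 min
Thu: 10:34–16:06 = 5 h 32 min; less 30 min break → 5 h 2 min
Fri: 10:49–21:01 = 10 h 12 min; less 30 min break → 9 h 42 min
Sat: 05:29–10:20 = 4 h 51 min; less 30 min break → 4 h 21 min
Sun: 09:41–20:02 = 10 h 21 min; less 30 min break → 9 h 51 min
Total: 3 h 57 min + 4 h 44 min + 4 h 25 min + 5 h 2 min + 9 h 42 min + 4 h 21 min + 9 h 51 min = 42 h 2 min.

42.03 hours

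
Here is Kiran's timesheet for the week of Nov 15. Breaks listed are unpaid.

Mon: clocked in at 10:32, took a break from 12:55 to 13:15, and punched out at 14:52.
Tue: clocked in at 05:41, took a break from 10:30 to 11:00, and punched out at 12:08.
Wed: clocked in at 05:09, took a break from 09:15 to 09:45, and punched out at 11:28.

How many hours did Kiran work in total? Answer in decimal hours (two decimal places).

Mon: 10:32–14:52 = 4 h 20 min; less 20 min break → 4 h 0 min
Tue: 05:41–12:08 = 6 h 27 min; less 30 min break → 5 h 57 min
Wed: 05:09–11:28 = 6 h 19 min; less 30 min break → 5 h 49 min
Total: 4 h 0 min + 5 h 57 min + 5 h 49 min = 15 h 46 min.

15.77 hours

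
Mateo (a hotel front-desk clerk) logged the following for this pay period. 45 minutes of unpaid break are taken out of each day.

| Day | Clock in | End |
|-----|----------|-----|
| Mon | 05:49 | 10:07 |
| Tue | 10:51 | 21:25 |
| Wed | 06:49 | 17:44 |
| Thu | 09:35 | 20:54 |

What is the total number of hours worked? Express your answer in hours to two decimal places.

Mon: 05:49–10:07 = 4 h 18 min; less 45 min break → 3 h 33 min
Tue: 10:51–21:25 = 10 h 34 min; less 45 min break → 9 h 49 min
Wed: 06:49–17:44 = 10 h 55 min; less 45 min break → 10 h 10 min
Thu: 09:35–20:54 = 11 h 19 min; less 45 min break → 10 h 34 min
Total: 3 h 33 min + 9 h 49 min + 10 h 10 min + 10 h 34 min = 34 h 6 min.

34.10 hours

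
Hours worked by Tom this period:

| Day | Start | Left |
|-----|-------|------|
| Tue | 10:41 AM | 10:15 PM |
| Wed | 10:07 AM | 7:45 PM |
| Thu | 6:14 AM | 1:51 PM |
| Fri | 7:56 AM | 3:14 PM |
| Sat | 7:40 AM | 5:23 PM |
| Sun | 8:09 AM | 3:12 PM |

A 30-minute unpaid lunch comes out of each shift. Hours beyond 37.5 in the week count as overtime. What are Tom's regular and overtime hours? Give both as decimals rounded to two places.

Tue: 10:41 AM–10:15 PM = 11 h 34 min; less 30 min break → 11 h 4 min
Wed: 10:07 AM–7:45 PM = 9 h 38 min; less 30 min break → 9 h 8 min
Thu: 6:14 AM–1:51 PM = 7 h 37 min; less 30 min break → 7 h 7 min
Fri: 7:56 AM–3:14 PM = 7 h 18 min; less 30 min break → 6 h 48 min
Sat: 7:40 AM–5:23 PM = 9 h 43 min; less 30 min break → 9 h 13 min
Sun: 8:09 AM–3:12 PM = 7 h 3 min; less 30 min break → 6 h 33 min
Total worked: 49 h 53 min = 49.88 h.
Threshold 37.5 h → overtime 12 h 23 min, regular 37 h 30 min.

Regular 37.50 hours, overtime 12.38 hours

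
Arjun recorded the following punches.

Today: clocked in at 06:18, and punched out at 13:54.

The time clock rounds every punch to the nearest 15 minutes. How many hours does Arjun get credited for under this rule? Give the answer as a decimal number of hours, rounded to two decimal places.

Today: in 06:18→06:15, out 13:54→14:00; 7 h 45 min

7.75 hours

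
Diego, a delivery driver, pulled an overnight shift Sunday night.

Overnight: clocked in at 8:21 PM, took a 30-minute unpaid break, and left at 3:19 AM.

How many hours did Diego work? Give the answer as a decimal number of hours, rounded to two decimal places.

6.47 hours

Overnight: 8:21 PM → midnight = 3 h 39 min; midnight → 3:19 AM = 3 h 19 min; span 6 h 58 min; less 30 min break → 6 h 28 min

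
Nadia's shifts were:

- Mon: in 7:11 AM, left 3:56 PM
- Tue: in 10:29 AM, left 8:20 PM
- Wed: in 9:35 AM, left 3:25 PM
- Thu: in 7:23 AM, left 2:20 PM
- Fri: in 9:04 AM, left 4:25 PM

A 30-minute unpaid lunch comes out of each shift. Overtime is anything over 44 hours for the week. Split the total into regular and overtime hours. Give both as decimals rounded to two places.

Regular 36.23 hours, overtime 0.00 hours

Mon: 7:11 AM–3:56 PM = 8 h 45 min; less 30 min break → 8 h 15 min
Tue: 10:29 AM–8:20 PM = 9 h 51 min; less 30 min break → 9 h 21 min
Wed: 9:35 AM–3:25 PM = 5 h 50 min; less 30 min break → 5 h 20 min
Thu: 7:23 AM–2:20 PM = 6 h 57 min; less 30 min break → 6 h 27 min
Fri: 9:04 AM–4:25 PM = 7 h 21 min; less 30 min break → 6 h 51 min
Total worked: 36 h 14 min = 36.23 h.
Threshold 44 h → overtime 0 h 0 min, regular 36 h 14 min.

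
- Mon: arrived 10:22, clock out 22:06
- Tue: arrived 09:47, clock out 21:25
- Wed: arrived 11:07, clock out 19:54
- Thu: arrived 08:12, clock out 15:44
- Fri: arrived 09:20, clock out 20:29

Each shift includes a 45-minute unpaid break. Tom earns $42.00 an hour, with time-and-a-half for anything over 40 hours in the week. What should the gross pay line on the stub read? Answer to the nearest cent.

$2126.25

Mon: 10:22–22:06 = 11 h 44 min; less 45 min break → 10 h 59 min
Tue: 09:47–21:25 = 11 h 38 min; less 45 min break → 10 h 53 min
Wed: 11:07–19:54 = 8 h 47 min; less 45 min break → 8 h 2 min
Thu: 08:12–15:44 = 7 h 32 min; less 45 min break → 6 h 47 min
Fri: 09:20–20:29 = 11 h 9 min; less 45 min break → 10 h 24 min
Total worked: 47 h 5 min = 2825 min.
Regular 40 h 0 min = 2400 min at $42.00/h; overtime 7 h 5 min = 425 min at $63.00/h.
Pay = (2400 × $42.00 + 425 × $63.00) ÷ 60 = $2126.25.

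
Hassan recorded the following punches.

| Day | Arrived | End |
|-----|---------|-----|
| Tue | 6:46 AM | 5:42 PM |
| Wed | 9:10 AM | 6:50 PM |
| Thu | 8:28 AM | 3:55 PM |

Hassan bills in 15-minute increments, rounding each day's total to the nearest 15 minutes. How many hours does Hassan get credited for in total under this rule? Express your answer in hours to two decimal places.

28.25 hours

Tue: 6:46 AM–5:42 PM = 10 h 56 min → rounds to 11 h 0 min
Wed: 9:10 AM–6:50 PM = 9 h 40 min → rounds to 9 h 45 min
Thu: 8:28 AM–3:55 PM = 7 h 27 min → rounds to 7 h 30 min
Total credited: 28 h 15 min.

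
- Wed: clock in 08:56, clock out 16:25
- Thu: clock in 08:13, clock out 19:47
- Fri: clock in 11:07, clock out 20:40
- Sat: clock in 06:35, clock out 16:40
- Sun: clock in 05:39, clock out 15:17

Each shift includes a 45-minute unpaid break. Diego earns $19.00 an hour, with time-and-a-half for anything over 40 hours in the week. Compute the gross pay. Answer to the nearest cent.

Wed: 08:56–16:25 = 7 h 29 min; less 45 min break → 6 h 44 min
Thu: 08:13–19:47 = 11 h 34 min; less 45 min break → 10 h 49 min
Fri: 11:07–20:40 = 9 h 33 min; less 45 min break → 8 h 48 min
Sat: 06:35–16:40 = 10 h 5 min; less 45 min break → 9 h 20 min
Sun: 05:39–15:17 = 9 h 38 min; less 45 min break → 8 h 53 min
Total worked: 44 h 34 min = 2674 min.
Regular 40 h 0 min = 2400 min at $19.00/h; overtime 4 h 34 min = 274 min at $28.50/h.
Pay = (2400 × $19.00 + 274 × $28.50) ÷ 60 = $890.15.

$890.15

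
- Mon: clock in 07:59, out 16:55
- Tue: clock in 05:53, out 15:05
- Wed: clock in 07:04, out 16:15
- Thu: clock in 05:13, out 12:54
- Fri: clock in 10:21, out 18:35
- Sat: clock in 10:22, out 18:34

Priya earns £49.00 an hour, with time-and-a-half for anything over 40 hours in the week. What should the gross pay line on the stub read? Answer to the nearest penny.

£2800.35

Mon: 07:59–16:55 = 8 h 56 min
Tue: 05:53–15:05 = 9 h 12 min
Wed: 07:04–16:15 = 9 h 11 min
Thu: 05:13–12:54 = 7 h 41 min
Fri: 10:21–18:35 = 8 h 14 min
Sat: 10:22–18:34 = 8 h 12 min
Total worked: 51 h 26 min = 3086 min.
Regular 40 h 0 min = 2400 min at £49.00/h; overtime 11 h 26 min = 686 min at £73.50/h.
Pay = (2400 × £49.00 + 686 × £73.50) ÷ 60 = £2800.35.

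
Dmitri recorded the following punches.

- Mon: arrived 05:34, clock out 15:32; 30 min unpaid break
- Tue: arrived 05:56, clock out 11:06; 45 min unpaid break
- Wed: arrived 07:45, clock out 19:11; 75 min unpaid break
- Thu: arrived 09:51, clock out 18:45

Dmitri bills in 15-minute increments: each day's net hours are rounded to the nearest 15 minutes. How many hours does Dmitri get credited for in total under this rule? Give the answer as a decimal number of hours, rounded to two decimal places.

Mon: 05:34–15:32 = 9 h 58 min − 30 min = 9 h 28 min → rounds to 9 h 30 min
Tue: 05:56–11:06 = 5 h 10 min − 45 min = 4 h 25 min → rounds to 4 h 30 min
Wed: 07:45–19:11 = 11 h 26 min − 75 min = 10 h 11 min → rounds to 10 h 15 min
Thu: 09:51–18:45 = 8 h 54 min → rounds to 9 h 0 min
Total credited: 33 h 15 min.

33.25 hours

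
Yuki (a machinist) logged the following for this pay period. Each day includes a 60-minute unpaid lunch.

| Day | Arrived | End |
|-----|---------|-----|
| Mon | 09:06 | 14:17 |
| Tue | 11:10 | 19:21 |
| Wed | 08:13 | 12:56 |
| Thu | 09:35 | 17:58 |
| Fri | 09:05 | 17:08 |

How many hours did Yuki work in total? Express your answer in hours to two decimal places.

29.52 hours

Mon: 09:06–14:17 = 5 h 11 min; less 60 min break → 4 h 11 min
Tue: 11:10–19:21 = 8 h 11 min; less 60 min break → 7 h 11 min
Wed: 08:13–12:56 = 4 h 43 min; less 60 min break → 3 h 43 min
Thu: 09:35–17:58 = 8 h 23 min; less 60 min break → 7 h 23 min
Fri: 09:05–17:08 = 8 h 3 min; less 60 min break → 7 h 3 min
Total: 4 h 11 min + 7 h 11 min + 3 h 43 min + 7 h 23 min + 7 h 3 min = 29 h 31 min.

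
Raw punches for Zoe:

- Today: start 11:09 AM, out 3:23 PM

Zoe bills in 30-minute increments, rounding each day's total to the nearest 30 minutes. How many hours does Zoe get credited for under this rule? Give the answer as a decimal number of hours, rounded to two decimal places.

4.00 hours

Today: 11:09 AM–3:23 PM = 4 h 14 min → rounds to 4 h 0 min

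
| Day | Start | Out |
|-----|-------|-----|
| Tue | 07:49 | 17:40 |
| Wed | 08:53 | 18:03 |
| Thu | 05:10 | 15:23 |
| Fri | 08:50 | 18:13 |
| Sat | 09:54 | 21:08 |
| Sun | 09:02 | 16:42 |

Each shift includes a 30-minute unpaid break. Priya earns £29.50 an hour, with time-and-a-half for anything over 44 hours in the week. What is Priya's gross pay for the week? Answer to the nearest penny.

£1763.36

Tue: 07:49–17:40 = 9 h 51 min; less 30 min break → 9 h 21 min
Wed: 08:53–18:03 = 9 h 10 min; less 30 min break → 8 h 40 min
Thu: 05:10–15:23 = 10 h 13 min; less 30 min break → 9 h 43 min
Fri: 08:50–18:13 = 9 h 23 min; less 30 min break → 8 h 53 min
Sat: 09:54–21:08 = 11 h 14 min; less 30 min break → 10 h 44 min
Sun: 09:02–16:42 = 7 h 40 min; less 30 min break → 7 h 10 min
Total worked: 54 h 31 min = 3271 min.
Regular 44 h 0 min = 2640 min at £29.50/h; overtime 10 h 31 min = 631 min at £44.25/h.
Pay = (2640 × £29.50 + 631 × £44.25) ÷ 60 = £1763.36.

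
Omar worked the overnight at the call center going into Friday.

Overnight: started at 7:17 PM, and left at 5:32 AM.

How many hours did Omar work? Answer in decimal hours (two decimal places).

Overnight: 7:17 PM → midnight = 4 h 43 min; midnight → 5:32 AM = 5 h 32 min; span 10 h 15 min

10.25 hours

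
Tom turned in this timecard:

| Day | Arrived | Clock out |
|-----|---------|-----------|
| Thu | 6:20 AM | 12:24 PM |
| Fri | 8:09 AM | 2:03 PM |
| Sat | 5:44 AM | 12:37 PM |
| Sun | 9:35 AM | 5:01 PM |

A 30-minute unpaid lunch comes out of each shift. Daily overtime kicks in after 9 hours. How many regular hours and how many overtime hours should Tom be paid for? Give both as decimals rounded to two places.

Thu: 6:20 AM–12:24 PM = 6 h 4 min; less 30 min break → 5 h 34 min
Fri: 8:09 AM–2:03 PM = 5 h 54 min; less 30 min break → 5 h 24 min
Sat: 5:44 AM–12:37 PM = 6 h 53 min; less 30 min break → 6 h 23 min
Sun: 9:35 AM–5:01 PM = 7 h 26 min; less 30 min break → 6 h 56 min
Thu reg 5 h 34 min / OT 0 h 0 min; Fri reg 5 h 24 min / OT 0 h 0 min; Sat reg 6 h 23 min / OT 0 h 0 min; Sun reg 6 h 56 min / OT 0 h 0 min.
Totals: regular 24 h 17 min, overtime 0 h 0 min.

Regular 24.28 hours, overtime 0.00 hours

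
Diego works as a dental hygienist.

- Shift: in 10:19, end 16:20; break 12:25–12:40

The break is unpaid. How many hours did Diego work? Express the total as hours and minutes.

5 h 46 min

Shift: 10:19–16:20 = 6 h 1 min; less 15 min break → 5 h 46 min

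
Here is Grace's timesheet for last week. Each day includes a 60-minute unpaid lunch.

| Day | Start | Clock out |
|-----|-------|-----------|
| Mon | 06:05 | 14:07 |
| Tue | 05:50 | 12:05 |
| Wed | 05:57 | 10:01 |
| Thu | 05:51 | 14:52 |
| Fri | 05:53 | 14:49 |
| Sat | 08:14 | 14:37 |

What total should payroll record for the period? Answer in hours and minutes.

36 h 41 min

Mon: 06:05–14:07 = 8 h 2 min; less 60 min break → 7 h 2 min
Tue: 05:50–12:05 = 6 h 15 min; less 60 min break → 5 h 15 min
Wed: 05:57–10:01 = 4 h 4 min; less 60 min break → 3 h 4 min
Thu: 05:51–14:52 = 9 h 1 min; less 60 min break → 8 h 1 min
Fri: 05:53–14:49 = 8 h 56 min; less 60 min break → 7 h 56 min
Sat: 08:14–14:37 = 6 h 23 min; less 60 min break → 5 h 23 min
Total: 7 h 2 min + 5 h 15 min + 3 h 4 min + 8 h 1 min + 7 h 56 min + 5 h 23 min = 36 h 41 min.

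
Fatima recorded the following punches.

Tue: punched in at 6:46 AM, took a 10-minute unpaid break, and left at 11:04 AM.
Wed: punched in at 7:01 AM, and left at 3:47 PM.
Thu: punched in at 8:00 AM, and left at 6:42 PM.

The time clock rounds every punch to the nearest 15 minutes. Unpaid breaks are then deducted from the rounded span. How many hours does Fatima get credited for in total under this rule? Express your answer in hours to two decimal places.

Tue: in 6:46 AM→6:45 AM, out 11:04 AM→11:00 AM; 4 h 15 min − 10 min = 4 h 5 min
Wed: in 7:01 AM→7:00 AM, out 3:47 PM→3:45 PM; 8 h 45 min
Thu: in 8:00 AM→8:00 AM, out 6:42 PM→6:45 PM; 10 h 45 min
Total credited: 23 h 35 min.

23.58 hours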